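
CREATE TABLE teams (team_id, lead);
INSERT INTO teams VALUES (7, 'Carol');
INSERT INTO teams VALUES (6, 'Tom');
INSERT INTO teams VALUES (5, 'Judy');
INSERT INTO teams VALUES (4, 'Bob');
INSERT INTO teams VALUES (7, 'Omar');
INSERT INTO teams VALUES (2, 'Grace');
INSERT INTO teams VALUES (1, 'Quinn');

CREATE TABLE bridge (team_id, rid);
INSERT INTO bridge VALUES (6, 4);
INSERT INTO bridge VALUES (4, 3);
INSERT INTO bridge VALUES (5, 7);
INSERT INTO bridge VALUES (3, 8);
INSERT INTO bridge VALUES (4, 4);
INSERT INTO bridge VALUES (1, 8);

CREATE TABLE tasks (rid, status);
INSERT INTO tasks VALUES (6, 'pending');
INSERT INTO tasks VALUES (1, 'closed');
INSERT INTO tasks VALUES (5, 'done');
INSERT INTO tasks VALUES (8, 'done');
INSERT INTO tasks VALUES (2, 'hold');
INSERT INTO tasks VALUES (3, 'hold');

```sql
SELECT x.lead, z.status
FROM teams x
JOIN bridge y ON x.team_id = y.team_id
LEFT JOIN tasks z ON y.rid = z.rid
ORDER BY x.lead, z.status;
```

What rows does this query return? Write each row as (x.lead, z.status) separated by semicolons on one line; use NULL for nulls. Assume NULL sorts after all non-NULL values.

Joins associate left-to-right: teams INNER JOIN bridge on team_id gives 5 intermediate row(s).
Then LEFT JOIN `tasks z` on rid: each of those 5 rows is kept; rows whose y.rid has no match in z get NULL for z's columns.

(Bob, hold); (Bob, NULL); (Judy, NULL); (Quinn, done); (Tom, NULL)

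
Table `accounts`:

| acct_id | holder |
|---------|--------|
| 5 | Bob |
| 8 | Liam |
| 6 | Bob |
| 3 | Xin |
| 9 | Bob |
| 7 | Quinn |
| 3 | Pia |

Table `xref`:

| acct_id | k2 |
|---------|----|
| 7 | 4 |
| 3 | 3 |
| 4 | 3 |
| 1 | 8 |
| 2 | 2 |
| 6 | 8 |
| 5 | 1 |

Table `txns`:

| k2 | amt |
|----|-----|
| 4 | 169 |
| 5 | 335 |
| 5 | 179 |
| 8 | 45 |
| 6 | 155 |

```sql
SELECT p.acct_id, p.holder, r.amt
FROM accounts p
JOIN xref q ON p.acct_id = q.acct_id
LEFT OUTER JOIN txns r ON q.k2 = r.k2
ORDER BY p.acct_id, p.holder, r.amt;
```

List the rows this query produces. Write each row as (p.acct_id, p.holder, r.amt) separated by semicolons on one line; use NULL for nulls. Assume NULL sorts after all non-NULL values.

Evaluate left to right. First `accounts p INNER JOIN xref q` on acct_id: 5 row(s).
Then LEFT JOIN `txns r` on k2: each of those 5 rows is kept; rows whose q.k2 has no match in r get NULL for r's columns.

(3, Pia, NULL); (3, Xin, NULL); (5, Bob, NULL); (6, Bob, 45); (7, Quinn, 169)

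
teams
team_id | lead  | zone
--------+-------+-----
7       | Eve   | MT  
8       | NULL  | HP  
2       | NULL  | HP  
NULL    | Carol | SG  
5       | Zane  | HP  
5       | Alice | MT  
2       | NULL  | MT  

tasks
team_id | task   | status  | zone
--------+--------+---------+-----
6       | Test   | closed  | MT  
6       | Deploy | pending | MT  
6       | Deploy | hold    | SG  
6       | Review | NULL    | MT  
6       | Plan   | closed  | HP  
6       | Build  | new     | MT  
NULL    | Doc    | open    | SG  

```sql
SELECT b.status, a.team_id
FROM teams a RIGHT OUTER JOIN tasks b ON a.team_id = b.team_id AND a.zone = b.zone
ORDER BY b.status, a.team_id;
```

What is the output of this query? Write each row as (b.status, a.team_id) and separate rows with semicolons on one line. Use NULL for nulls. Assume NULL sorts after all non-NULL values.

(closed, NULL); (closed, NULL); (hold, NULL); (new, NULL); (open, NULL); (pending, NULL); (NULL, NULL)

RIGHT JOIN keeps every row from `tasks`; unmatched rows get NULL for `teams`'s columns.
Matching on a.team_id = b.team_id AND a.zone = b.zone. A NULL in a compared column never satisfies the condition.
Matched pairs: 0; unmatched b rows kept: 7.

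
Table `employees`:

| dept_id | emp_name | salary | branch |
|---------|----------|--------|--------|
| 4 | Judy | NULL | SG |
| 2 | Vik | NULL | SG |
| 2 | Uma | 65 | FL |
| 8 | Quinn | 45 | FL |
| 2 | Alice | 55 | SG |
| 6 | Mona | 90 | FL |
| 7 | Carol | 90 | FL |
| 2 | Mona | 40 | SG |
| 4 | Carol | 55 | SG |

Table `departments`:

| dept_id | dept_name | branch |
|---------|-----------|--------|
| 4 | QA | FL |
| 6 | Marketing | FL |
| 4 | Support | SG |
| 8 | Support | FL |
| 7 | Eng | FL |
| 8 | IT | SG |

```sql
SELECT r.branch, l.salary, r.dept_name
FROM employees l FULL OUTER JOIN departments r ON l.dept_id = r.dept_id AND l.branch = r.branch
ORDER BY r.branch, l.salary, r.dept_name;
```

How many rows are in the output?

FULL OUTER JOIN keeps every row from both sides; unmatched rows get NULL for the other side's columns.
Matching on l.dept_id = r.dept_id AND l.branch = r.branch.
- l row (dept_id=4, branch=SG): matches 1 r row(s) → 1 output row(s).
- l row (dept_id=2, branch=SG): no match → kept, r columns NULL.
- l row (dept_id=2, branch=FL): no match → kept, r columns NULL.
- l row (dept_id=8, branch=FL): matches 1 r row(s) → 1 output row(s).
- l row (dept_id=2, branch=SG): no match → kept, r columns NULL.
- l row (dept_id=6, branch=FL): matches 1 r row(s) → 1 output row(s).
- l row (dept_id=7, branch=FL): matches 1 r row(s) → 1 output row(s).
- l row (dept_id=2, branch=SG): no match → kept, r columns NULL.
- l row (dept_id=4, branch=SG): matches 1 r row(s) → 1 output row(s).
- 2 r row(s) had no l match → kept, l columns NULL.
Total: 5 matched + 6 padded = 11 rows.

11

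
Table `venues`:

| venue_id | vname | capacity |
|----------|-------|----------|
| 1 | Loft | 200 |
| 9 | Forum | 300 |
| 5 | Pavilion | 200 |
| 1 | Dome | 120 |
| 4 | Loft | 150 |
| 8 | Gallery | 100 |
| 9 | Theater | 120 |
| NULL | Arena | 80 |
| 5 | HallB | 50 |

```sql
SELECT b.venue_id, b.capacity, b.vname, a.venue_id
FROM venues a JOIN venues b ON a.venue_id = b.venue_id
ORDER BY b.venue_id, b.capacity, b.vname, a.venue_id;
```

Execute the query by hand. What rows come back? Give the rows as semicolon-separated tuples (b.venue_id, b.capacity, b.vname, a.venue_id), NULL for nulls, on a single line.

(1, 120, Dome, 1); (1, 120, Dome, 1); (1, 200, Loft, 1); (1, 200, Loft, 1); (4, 150, Loft, 4); (5, 50, HallB, 5); (5, 50, HallB, 5); (5, 200, Pavilion, 5); (5, 200, Pavilion, 5); (8, 100, Gallery, 8); (9, 120, Theater, 9); (9, 120, Theater, 9); (9, 300, Forum, 9); (9, 300, Forum, 9)

INNER JOIN keeps only pairs where the ON condition holds.
Matching on a.venue_id = b.venue_id. A NULL in a compared column never satisfies the condition.
- a (venue_id=1) pairs with 2 row(s) of b.
- a (venue_id=9) pairs with 2 row(s) of b.
- a (venue_id=5) pairs with 2 row(s) of b.
- a (venue_id=1) pairs with 2 row(s) of b.
- a (venue_id=4) pairs with 1 row(s) of b.
- a (venue_id=8) pairs with 1 row(s) of b.
- a (venue_id=9) pairs with 2 row(s) of b.
- a (venue_id=NULL) has no partner → excluded.
- a (venue_id=5) pairs with 2 row(s) of b.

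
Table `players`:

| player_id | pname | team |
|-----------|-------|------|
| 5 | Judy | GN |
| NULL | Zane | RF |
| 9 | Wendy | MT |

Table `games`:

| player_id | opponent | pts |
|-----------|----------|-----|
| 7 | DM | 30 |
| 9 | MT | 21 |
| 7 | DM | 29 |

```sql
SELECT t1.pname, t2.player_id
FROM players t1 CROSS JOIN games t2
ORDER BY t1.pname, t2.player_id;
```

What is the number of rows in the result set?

9

CROSS JOIN pairs every row of `players` with every row of `games`: 3 × 3 = 9 rows.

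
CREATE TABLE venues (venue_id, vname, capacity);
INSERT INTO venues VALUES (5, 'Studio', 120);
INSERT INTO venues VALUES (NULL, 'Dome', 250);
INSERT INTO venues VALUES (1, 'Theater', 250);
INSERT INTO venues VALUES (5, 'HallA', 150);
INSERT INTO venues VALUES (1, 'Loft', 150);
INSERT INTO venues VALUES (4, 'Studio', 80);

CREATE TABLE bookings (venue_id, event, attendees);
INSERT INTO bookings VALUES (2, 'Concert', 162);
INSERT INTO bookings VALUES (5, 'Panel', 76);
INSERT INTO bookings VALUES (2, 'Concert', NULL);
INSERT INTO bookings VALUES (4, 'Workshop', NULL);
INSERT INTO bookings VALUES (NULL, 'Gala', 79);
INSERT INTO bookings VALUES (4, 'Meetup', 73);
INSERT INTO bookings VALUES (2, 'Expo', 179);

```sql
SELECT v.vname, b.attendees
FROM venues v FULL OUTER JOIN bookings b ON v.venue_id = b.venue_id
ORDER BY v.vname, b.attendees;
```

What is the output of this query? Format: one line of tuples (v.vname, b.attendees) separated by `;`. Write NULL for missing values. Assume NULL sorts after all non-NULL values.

FULL OUTER JOIN keeps every row from both sides; unmatched rows get NULL for the other side's columns.
Matching on v.venue_id = b.venue_id. A NULL in a compared column never satisfies the condition.
Matched pairs: 4; unmatched v rows kept: 3; unmatched b rows kept: 4.

(Dome, NULL); (HallA, 76); (Loft, NULL); (Studio, 73); (Studio, 76); (Studio, NULL); (Theater, NULL); (NULL, 79); (NULL, 162); (NULL, 179); (NULL, NULL)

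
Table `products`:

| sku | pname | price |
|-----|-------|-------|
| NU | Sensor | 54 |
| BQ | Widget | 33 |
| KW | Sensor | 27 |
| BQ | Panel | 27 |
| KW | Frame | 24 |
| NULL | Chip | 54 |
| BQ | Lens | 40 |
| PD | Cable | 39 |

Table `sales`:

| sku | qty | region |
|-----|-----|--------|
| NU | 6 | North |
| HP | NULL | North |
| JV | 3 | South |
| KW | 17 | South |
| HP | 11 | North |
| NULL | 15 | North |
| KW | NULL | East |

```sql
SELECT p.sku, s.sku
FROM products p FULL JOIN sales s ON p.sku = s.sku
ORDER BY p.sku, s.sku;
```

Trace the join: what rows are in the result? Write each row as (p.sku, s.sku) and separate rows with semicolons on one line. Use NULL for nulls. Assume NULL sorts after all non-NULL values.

(BQ, NULL); (BQ, NULL); (BQ, NULL); (KW, KW); (KW, KW); (KW, KW); (KW, KW); (NU, NU); (PD, NULL); (NULL, HP); (NULL, HP); (NULL, JV); (NULL, NULL); (NULL, NULL)

FULL OUTER JOIN keeps every row from both sides; unmatched rows get NULL for the other side's columns.
Matching on p.sku = s.sku. A NULL in a compared column never satisfies the condition.
- p (sku=NU) pairs with 1 row(s) of s.
- p (sku=BQ) has no partner → padded with NULL.
- p (sku=KW) pairs with 2 row(s) of s.
- p (sku=BQ) has no partner → padded with NULL.
- p (sku=KW) pairs with 2 row(s) of s.
- p (sku=NULL) has no partner → padded with NULL.
- p (sku=BQ) has no partner → padded with NULL.
- p (sku=PD) has no partner → padded with NULL.
- 4 s row(s) had no p match → kept, p columns NULL.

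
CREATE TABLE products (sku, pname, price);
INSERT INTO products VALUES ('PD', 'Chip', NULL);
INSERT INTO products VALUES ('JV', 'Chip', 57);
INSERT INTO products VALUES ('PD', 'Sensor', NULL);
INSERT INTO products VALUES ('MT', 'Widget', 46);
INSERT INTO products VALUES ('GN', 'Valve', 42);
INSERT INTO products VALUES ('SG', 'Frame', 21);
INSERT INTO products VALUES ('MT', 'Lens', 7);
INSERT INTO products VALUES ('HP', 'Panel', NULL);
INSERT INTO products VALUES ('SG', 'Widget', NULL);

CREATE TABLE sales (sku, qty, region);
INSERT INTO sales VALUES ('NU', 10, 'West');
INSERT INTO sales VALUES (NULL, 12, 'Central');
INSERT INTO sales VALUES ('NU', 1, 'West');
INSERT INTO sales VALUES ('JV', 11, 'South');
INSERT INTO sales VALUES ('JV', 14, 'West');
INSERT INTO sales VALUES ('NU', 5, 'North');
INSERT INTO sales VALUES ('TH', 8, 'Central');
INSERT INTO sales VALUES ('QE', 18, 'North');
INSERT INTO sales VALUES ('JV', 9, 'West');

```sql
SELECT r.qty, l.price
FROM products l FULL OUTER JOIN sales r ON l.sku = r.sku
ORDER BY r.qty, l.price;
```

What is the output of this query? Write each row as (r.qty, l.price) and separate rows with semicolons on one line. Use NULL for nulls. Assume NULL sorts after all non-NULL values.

(1, NULL); (5, NULL); (8, NULL); (9, 57); (10, NULL); (11, 57); (12, NULL); (14, 57); (18, NULL); (NULL, 7); (NULL, 21); (NULL, 42); (NULL, 46); (NULL, NULL); (NULL, NULL); (NULL, NULL); (NULL, NULL)

FULL OUTER JOIN keeps every row from both sides; unmatched rows get NULL for the other side's columns.
Matching on l.sku = r.sku. A NULL in a compared column never satisfies the condition.
- l row (sku=PD): no match → kept, r columns NULL.
- l row (sku=JV): matches 3 r row(s) → 3 output row(s).
- l row (sku=PD): no match → kept, r columns NULL.
- l row (sku=MT): no match → kept, r columns NULL.
- l row (sku=GN): no match → kept, r columns NULL.
- l row (sku=SG): no match → kept, r columns NULL.
- l row (sku=MT): no match → kept, r columns NULL.
- l row (sku=HP): no match → kept, r columns NULL.
- l row (sku=SG): no match → kept, r columns NULL.
- 6 row(s) from r found no l partner → padded with NULL.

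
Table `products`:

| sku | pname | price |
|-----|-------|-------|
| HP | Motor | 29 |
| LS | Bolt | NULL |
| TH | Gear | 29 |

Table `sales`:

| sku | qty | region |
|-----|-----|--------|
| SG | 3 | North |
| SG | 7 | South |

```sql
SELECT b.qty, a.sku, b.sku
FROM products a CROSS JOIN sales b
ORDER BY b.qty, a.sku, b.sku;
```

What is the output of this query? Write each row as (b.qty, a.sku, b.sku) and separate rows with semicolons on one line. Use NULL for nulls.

CROSS JOIN pairs every row of `products` with every row of `sales`: 3 × 2 = 6 rows.
After projecting and ordering:
b.qty | a.sku | b.sku
3 | HP | SG
3 | LS | SG
3 | TH | SG
7 | HP | SG
7 | LS | SG
7 | TH | SG

(3, HP, SG); (3, LS, SG); (3, TH, SG); (7, HP, SG); (7, LS, SG); (7, TH, SG)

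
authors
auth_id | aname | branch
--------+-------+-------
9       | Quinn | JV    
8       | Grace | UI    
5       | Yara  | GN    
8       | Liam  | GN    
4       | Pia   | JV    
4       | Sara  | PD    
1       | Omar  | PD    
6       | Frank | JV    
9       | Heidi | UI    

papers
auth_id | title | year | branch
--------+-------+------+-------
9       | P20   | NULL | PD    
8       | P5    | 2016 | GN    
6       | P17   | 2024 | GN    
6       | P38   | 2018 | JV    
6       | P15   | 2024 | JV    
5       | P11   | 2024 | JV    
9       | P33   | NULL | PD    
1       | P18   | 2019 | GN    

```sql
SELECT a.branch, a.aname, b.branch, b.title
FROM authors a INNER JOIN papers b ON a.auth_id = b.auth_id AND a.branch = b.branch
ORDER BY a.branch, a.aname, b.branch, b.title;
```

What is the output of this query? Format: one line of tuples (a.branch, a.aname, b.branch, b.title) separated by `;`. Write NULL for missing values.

INNER JOIN keeps only pairs where the ON condition holds.
Matching on a.auth_id = b.auth_id AND a.branch = b.branch.
- a[0] auth_id=9, branch=JV → no match; dropped.
- a[1] auth_id=8, branch=UI → no match; dropped.
- a[2] auth_id=5, branch=GN → no match; dropped.
- a[3] auth_id=8, branch=GN → 1 match(es) in b → 1 row(s).
- a[4] auth_id=4, branch=JV → no match; dropped.
- a[5] auth_id=4, branch=PD → no match; dropped.
- a[6] auth_id=1, branch=PD → no match; dropped.
- a[7] auth_id=6, branch=JV → 2 match(es) in b → 2 row(s).
- a[8] auth_id=9, branch=UI → no match; dropped.
After projecting and ordering:
a.branch | a.aname | b.branch | b.title
GN | Liam | GN | P5
JV | Frank | JV | P15
JV | Frank | JV | P38

(GN, Liam, GN, P5); (JV, Frank, JV, P15); (JV, Frank, JV, P38)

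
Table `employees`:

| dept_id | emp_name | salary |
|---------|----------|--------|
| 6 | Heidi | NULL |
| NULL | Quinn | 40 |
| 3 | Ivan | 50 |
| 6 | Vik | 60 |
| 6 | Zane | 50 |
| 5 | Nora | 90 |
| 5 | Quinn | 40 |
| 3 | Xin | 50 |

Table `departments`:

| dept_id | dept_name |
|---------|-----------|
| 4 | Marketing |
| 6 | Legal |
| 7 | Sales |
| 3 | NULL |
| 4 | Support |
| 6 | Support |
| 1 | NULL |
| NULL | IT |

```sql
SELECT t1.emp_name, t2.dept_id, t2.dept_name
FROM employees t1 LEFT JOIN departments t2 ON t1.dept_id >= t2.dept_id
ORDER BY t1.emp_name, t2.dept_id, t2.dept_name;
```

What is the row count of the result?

31

LEFT JOIN keeps every row from `employees`; unmatched rows get NULL for `departments`'s columns.
Matching on t1.dept_id >= t2.dept_id. A NULL in a compared column never satisfies the condition.
- t1 row (dept_id=6): matches 6 t2 row(s) → 6 output row(s).
- t1 row (dept_id=NULL): no match → kept, t2 columns NULL.
- t1 row (dept_id=3): matches 2 t2 row(s) → 2 output row(s).
- t1 row (dept_id=6): matches 6 t2 row(s) → 6 output row(s).
- t1 row (dept_id=6): matches 6 t2 row(s) → 6 output row(s).
- t1 row (dept_id=5): matches 4 t2 row(s) → 4 output row(s).
- t1 row (dept_id=5): matches 4 t2 row(s) → 4 output row(s).
- t1 row (dept_id=3): matches 2 t2 row(s) → 2 output row(s).
Total: 30 matched + 1 padded = 31 rows.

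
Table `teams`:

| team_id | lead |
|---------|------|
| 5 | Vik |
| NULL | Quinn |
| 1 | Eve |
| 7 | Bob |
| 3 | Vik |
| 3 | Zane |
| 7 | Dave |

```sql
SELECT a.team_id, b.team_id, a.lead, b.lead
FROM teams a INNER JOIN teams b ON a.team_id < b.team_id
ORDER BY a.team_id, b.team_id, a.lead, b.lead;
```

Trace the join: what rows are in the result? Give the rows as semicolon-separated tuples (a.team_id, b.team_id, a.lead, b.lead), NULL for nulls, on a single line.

(1, 3, Eve, Vik); (1, 3, Eve, Zane); (1, 5, Eve, Vik); (1, 7, Eve, Bob); (1, 7, Eve, Dave); (3, 5, Vik, Vik); (3, 5, Zane, Vik); (3, 7, Vik, Bob); (3, 7, Vik, Dave); (3, 7, Zane, Bob); (3, 7, Zane, Dave); (5, 7, Vik, Bob); (5, 7, Vik, Dave)

INNER JOIN keeps only pairs where the ON condition holds.
Matching on a.team_id < b.team_id. A NULL in a compared column never satisfies the condition.
- a (team_id=5) pairs with 2 row(s) of b.
- a (team_id=NULL) has no partner → excluded.
- a (team_id=1) pairs with 5 row(s) of b.
- a (team_id=7) has no partner → excluded.
- a (team_id=3) pairs with 3 row(s) of b.
- a (team_id=3) pairs with 3 row(s) of b.
- a (team_id=7) has no partner → excluded.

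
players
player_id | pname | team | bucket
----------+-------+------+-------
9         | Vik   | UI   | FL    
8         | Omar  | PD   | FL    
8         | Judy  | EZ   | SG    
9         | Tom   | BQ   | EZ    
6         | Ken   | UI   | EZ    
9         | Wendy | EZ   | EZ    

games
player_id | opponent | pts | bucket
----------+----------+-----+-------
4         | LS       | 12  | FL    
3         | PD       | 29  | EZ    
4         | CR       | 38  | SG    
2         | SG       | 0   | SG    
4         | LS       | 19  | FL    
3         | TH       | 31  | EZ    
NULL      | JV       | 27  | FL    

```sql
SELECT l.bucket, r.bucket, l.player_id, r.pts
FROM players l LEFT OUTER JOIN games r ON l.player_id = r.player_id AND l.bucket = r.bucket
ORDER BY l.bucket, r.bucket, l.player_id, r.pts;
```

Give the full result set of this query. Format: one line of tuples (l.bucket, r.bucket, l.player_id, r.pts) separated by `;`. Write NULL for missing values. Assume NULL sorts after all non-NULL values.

LEFT JOIN keeps every row from `players`; unmatched rows get NULL for `games`'s columns.
Matching on l.player_id = r.player_id AND l.bucket = r.bucket. A NULL in a compared column never satisfies the condition.
- l row (player_id=9, bucket=FL): no match → kept, r columns NULL.
- l row (player_id=8, bucket=FL): no match → kept, r columns NULL.
- l row (player_id=8, bucket=SG): no match → kept, r columns NULL.
- l row (player_id=9, bucket=EZ): no match → kept, r columns NULL.
- l row (player_id=6, bucket=EZ): no match → kept, r columns NULL.
- l row (player_id=9, bucket=EZ): no match → kept, r columns NULL.
After projecting and ordering:
l.bucket | r.bucket | l.player_id | r.pts
EZ | NULL | 6 | NULL
EZ | NULL | 9 | NULL
EZ | NULL | 9 | NULL
FL | NULL | 8 | NULL
FL | NULL | 9 | NULL
SG | NULL | 8 | NULL

(EZ, NULL, 6, NULL); (EZ, NULL, 9, NULL); (EZ, NULL, 9, NULL); (FL, NULL, 8, NULL); (FL, NULL, 9, NULL); (SG, NULL, 8, NULL)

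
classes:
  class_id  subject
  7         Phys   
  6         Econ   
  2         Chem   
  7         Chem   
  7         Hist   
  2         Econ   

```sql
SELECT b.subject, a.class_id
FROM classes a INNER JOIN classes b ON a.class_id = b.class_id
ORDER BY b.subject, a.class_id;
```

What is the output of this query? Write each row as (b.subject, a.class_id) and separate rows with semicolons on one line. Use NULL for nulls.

(Chem, 2); (Chem, 2); (Chem, 7); (Chem, 7); (Chem, 7); (Econ, 2); (Econ, 2); (Econ, 6); (Hist, 7); (Hist, 7); (Hist, 7); (Phys, 7); (Phys, 7); (Phys, 7)

INNER JOIN keeps only pairs where the ON condition holds.
Matching on a.class_id = b.class_id.
Matched pairs: 14.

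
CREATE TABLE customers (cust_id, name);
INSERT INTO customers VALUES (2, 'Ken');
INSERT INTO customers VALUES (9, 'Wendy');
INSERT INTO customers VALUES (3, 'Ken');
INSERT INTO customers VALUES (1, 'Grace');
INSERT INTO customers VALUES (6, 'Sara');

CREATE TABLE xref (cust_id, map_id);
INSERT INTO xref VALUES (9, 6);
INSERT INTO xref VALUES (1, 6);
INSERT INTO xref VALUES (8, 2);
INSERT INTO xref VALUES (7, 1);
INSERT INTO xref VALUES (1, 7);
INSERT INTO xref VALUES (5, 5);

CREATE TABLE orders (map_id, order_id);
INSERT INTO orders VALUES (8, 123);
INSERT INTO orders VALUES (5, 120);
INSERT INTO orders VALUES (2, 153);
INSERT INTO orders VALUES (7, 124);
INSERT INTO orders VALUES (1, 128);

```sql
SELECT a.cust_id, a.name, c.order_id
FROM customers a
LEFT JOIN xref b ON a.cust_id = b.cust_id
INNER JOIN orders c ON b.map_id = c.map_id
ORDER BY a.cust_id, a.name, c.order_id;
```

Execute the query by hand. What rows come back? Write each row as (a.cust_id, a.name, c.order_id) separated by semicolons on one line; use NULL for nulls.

(1, Grace, 124)

Evaluate left to right. First `customers a LEFT JOIN xref b` on cust_id: 6 row(s).
Then INNER JOIN `orders c` on map_id: keep only rows whose b.map_id appears in c.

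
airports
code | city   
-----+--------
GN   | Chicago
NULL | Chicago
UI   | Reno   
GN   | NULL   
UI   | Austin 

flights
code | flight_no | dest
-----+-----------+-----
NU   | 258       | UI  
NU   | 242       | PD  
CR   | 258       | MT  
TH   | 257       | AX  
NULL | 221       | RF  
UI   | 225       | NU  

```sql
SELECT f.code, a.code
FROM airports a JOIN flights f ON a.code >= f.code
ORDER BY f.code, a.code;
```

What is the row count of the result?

12

INNER JOIN keeps only pairs where the ON condition holds.
Matching on a.code >= f.code. A NULL in a compared column never satisfies the condition.
- code=GN: 1 matching f row(s), so 1 row(s) emitted.
- code=NULL: no matching f row, dropped.
- code=UI: 5 matching f row(s), so 5 row(s) emitted.
- code=GN: 1 matching f row(s), so 1 row(s) emitted.
- code=UI: 5 matching f row(s), so 5 row(s) emitted.
Total: 12 rows.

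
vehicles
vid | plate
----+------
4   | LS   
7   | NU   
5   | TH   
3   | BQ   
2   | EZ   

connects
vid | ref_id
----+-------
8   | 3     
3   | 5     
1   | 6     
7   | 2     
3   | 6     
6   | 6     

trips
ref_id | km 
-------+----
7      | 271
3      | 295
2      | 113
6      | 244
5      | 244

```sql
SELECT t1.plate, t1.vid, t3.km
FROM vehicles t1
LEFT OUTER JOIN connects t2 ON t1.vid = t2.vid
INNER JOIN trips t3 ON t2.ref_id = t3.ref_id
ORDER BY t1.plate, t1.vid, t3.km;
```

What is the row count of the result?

3

Joins associate left-to-right: vehicles LEFT JOIN connects on vid gives 6 intermediate row(s).
Then INNER JOIN `trips t3` on ref_id: keep only rows whose t2.ref_id appears in t3.
Result: 3 row(s).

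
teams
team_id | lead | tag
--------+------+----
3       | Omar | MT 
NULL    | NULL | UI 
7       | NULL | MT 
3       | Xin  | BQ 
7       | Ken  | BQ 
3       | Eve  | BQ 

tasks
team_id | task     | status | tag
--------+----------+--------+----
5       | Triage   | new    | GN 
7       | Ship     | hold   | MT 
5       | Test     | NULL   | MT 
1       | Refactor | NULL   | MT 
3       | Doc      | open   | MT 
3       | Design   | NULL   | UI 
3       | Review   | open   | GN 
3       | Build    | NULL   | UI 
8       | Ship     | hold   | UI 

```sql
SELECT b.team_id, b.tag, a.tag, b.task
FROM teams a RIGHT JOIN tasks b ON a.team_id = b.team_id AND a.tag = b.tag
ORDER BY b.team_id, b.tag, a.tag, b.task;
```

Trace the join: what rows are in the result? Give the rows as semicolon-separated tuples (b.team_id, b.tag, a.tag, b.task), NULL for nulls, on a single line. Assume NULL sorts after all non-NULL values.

RIGHT JOIN keeps every row from `tasks`; unmatched rows get NULL for `teams`'s columns.
Matching on a.team_id = b.team_id AND a.tag = b.tag. A NULL in a compared column never satisfies the condition.
- a (team_id=3, tag=MT) pairs with 1 row(s) of b.
- a (team_id=NULL, tag=UI) has no partner in b.
- a (team_id=7, tag=MT) pairs with 1 row(s) of b.
- a (team_id=3, tag=BQ) has no partner in b.
- a (team_id=7, tag=BQ) has no partner in b.
- a (team_id=3, tag=BQ) has no partner in b.
- 7 b row(s) had no a match → kept, a columns NULL.
After projecting and ordering:
b.team_id | b.tag | a.tag | b.task
1 | MT | NULL | Refactor
3 | GN | NULL | Review
3 | MT | MT | Doc
3 | UI | NULL | Build
3 | UI | NULL | Design
5 | GN | NULL | Triage
5 | MT | NULL | Test
7 | MT | MT | Ship
8 | UI | NULL | Ship

(1, MT, NULL, Refactor); (3, GN, NULL, Review); (3, MT, MT, Doc); (3, UI, NULL, Build); (3, UI, NULL, Design); (5, GN, NULL, Triage); (5, MT, NULL, Test); (7, MT, MT, Ship); (8, UI, NULL, Ship)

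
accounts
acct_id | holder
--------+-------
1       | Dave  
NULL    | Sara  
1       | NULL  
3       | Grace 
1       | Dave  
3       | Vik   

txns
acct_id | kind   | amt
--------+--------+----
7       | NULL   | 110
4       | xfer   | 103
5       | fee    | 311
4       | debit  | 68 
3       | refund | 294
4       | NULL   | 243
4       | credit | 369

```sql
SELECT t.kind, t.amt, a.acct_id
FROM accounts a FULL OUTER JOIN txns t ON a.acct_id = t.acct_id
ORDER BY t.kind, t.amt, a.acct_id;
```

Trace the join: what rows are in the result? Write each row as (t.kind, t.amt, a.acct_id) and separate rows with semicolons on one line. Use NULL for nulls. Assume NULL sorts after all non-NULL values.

(credit, 369, NULL); (debit, 68, NULL); (fee, 311, NULL); (refund, 294, 3); (refund, 294, 3); (xfer, 103, NULL); (NULL, 110, NULL); (NULL, 243, NULL); (NULL, NULL, 1); (NULL, NULL, 1); (NULL, NULL, 1); (NULL, NULL, NULL)

FULL OUTER JOIN keeps every row from both sides; unmatched rows get NULL for the other side's columns.
Matching on a.acct_id = t.acct_id. A NULL in a compared column never satisfies the condition.
- a (acct_id=1) has no partner → padded with NULL.
- a (acct_id=NULL) has no partner → padded with NULL.
- a (acct_id=1) has no partner → padded with NULL.
- a (acct_id=3) pairs with 1 row(s) of t.
- a (acct_id=1) has no partner → padded with NULL.
- a (acct_id=3) pairs with 1 row(s) of t.
- plus 6 unmatched t row(s), each kept with NULL a columns.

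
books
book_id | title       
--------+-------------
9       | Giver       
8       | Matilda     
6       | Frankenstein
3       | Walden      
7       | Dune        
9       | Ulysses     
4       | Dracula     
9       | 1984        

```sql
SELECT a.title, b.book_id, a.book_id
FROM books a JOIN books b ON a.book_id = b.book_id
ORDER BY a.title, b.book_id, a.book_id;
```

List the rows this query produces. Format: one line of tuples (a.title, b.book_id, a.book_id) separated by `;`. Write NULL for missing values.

INNER JOIN keeps only pairs where the ON condition holds.
Matching on a.book_id = b.book_id.
- a row (book_id=9): matches 3 b row(s) → 3 output row(s).
- a row (book_id=8): matches 1 b row(s) → 1 output row(s).
- a row (book_id=6): matches 1 b row(s) → 1 output row(s).
- a row (book_id=3): matches 1 b row(s) → 1 output row(s).
- a row (book_id=7): matches 1 b row(s) → 1 output row(s).
- a row (book_id=9): matches 3 b row(s) → 3 output row(s).
- a row (book_id=4): matches 1 b row(s) → 1 output row(s).
- a row (book_id=9): matches 3 b row(s) → 3 output row(s).

(1984, 9, 9); (1984, 9, 9); (1984, 9, 9); (Dracula, 4, 4); (Dune, 7, 7); (Frankenstein, 6, 6); (Giver, 9, 9); (Giver, 9, 9); (Giver, 9, 9); (Matilda, 8, 8); (Ulysses, 9, 9); (Ulysses, 9, 9); (Ulysses, 9, 9); (Walden, 3, 3)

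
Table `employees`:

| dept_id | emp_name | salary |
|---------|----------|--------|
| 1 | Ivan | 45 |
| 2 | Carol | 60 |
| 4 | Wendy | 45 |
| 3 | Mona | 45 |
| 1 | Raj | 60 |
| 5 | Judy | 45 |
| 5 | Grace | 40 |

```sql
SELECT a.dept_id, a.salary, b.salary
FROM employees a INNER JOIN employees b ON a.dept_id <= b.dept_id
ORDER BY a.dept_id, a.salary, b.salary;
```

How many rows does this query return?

30

INNER JOIN keeps only pairs where the ON condition holds.
Matching on a.dept_id <= b.dept_id.
- a[0] dept_id=1 → 7 match(es) in b → 7 row(s).
- a[1] dept_id=2 → 5 match(es) in b → 5 row(s).
- a[2] dept_id=4 → 3 match(es) in b → 3 row(s).
- a[3] dept_id=3 → 4 match(es) in b → 4 row(s).
- a[4] dept_id=1 → 7 match(es) in b → 7 row(s).
- a[5] dept_id=5 → 2 match(es) in b → 2 row(s).
- a[6] dept_id=5 → 2 match(es) in b → 2 row(s).
Total: 30 rows.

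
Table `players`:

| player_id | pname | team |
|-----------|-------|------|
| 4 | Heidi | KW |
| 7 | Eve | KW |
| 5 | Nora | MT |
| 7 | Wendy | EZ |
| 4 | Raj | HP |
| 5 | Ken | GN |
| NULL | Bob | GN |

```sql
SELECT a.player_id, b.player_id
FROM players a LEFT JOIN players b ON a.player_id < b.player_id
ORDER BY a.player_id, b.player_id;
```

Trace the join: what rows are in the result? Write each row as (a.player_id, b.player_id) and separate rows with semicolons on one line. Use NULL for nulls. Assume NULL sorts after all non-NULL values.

LEFT JOIN keeps every row from `players a`; unmatched rows get NULL for `players b`'s columns.
Matching on a.player_id < b.player_id. A NULL in a compared column never satisfies the condition.
- a (player_id=4) pairs with 4 row(s) of b.
- a (player_id=7) has no partner → padded with NULL.
- a (player_id=5) pairs with 2 row(s) of b.
- a (player_id=7) has no partner → padded with NULL.
- a (player_id=4) pairs with 4 row(s) of b.
- a (player_id=5) pairs with 2 row(s) of b.
- a (player_id=NULL) has no partner → padded with NULL.

(4, 5); (4, 5); (4, 5); (4, 5); (4, 7); (4, 7); (4, 7); (4, 7); (5, 7); (5, 7); (5, 7); (5, 7); (7, NULL); (7, NULL); (NULL, NULL)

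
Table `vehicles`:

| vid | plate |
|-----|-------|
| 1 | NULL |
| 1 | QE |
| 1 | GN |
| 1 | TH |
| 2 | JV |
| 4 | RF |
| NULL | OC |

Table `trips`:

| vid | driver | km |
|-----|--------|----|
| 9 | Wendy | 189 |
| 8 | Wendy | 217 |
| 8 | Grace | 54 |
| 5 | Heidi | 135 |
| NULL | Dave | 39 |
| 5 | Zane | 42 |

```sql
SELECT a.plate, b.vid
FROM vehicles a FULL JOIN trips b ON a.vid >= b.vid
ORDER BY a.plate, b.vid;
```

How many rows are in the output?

13

FULL OUTER JOIN keeps every row from both sides; unmatched rows get NULL for the other side's columns.
Matching on a.vid >= b.vid. A NULL in a compared column never satisfies the condition.
- a row (vid=1): no match → kept, b columns NULL.
- a row (vid=1): no match → kept, b columns NULL.
- a row (vid=1): no match → kept, b columns NULL.
- a row (vid=1): no match → kept, b columns NULL.
- a row (vid=2): no match → kept, b columns NULL.
- a row (vid=4): no match → kept, b columns NULL.
- a row (vid=NULL): no match → kept, b columns NULL.
- 6 row(s) from b found no a partner → padded with NULL.
Total: 0 matched + 13 padded = 13 rows.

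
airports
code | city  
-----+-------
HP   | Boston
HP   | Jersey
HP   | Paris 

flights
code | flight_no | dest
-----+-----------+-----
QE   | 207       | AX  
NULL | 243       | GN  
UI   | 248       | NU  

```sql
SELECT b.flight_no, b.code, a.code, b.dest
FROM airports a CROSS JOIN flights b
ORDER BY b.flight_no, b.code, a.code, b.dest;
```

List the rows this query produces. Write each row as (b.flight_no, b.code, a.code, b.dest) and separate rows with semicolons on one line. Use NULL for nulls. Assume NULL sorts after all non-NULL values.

(207, QE, HP, AX); (207, QE, HP, AX); (207, QE, HP, AX); (243, NULL, HP, GN); (243, NULL, HP, GN); (243, NULL, HP, GN); (248, UI, HP, NU); (248, UI, HP, NU); (248, UI, HP, NU)

CROSS JOIN pairs every row of `airports` with every row of `flights`: 3 × 3 = 9 rows.
After projecting and ordering:
b.flight_no | b.code | a.code | b.dest
207 | QE | HP | AX
207 | QE | HP | AX
207 | QE | HP | AX
243 | NULL | HP | GN
243 | NULL | HP | GN
243 | NULL | HP | GN
248 | UI | HP | NU
248 | UI | HP | NU
248 | UI | HP | NU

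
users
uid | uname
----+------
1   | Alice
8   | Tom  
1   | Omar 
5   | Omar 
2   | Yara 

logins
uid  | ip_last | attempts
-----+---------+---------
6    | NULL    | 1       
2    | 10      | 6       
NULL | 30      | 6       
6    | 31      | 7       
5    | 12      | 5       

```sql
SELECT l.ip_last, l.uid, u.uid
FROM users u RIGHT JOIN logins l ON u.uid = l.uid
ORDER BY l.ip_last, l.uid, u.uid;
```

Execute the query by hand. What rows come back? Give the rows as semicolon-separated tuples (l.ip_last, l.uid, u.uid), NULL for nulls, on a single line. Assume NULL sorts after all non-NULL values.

RIGHT JOIN keeps every row from `logins`; unmatched rows get NULL for `users`'s columns.
Matching on u.uid = l.uid. A NULL in a compared column never satisfies the condition.
Matched pairs: 2; unmatched l rows kept: 3.

(10, 2, 2); (12, 5, 5); (30, NULL, NULL); (31, 6, NULL); (NULL, 6, NULL)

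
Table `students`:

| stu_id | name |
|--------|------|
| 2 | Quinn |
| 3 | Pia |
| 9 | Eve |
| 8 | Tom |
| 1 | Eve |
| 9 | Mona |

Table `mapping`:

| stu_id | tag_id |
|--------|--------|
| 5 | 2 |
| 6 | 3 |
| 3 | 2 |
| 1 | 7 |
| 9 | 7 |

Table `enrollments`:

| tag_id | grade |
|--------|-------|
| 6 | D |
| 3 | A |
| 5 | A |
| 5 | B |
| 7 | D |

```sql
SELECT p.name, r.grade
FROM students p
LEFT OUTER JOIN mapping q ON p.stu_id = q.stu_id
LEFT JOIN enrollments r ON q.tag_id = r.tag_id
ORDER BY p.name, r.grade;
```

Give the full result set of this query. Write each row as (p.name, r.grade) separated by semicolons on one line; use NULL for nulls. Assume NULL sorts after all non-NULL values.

(Eve, D); (Eve, D); (Mona, D); (Pia, NULL); (Quinn, NULL); (Tom, NULL)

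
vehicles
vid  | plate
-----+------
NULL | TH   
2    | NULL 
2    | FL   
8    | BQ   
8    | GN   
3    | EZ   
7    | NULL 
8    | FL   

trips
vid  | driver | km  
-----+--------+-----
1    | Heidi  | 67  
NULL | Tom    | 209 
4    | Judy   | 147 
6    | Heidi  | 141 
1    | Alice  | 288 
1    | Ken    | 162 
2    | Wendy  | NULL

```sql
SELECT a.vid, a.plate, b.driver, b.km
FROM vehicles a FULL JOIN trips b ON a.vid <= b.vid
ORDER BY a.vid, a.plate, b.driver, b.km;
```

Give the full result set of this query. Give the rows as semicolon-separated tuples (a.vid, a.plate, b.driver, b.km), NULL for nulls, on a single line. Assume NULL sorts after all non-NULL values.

FULL OUTER JOIN keeps every row from both sides; unmatched rows get NULL for the other side's columns.
Matching on a.vid <= b.vid. A NULL in a compared column never satisfies the condition.
Matched pairs: 8; unmatched a rows kept: 5; unmatched b rows kept: 4.

(2, FL, Heidi, 141); (2, FL, Judy, 147); (2, FL, Wendy, NULL); (2, NULL, Heidi, 141); (2, NULL, Judy, 147); (2, NULL, Wendy, NULL); (3, EZ, Heidi, 141); (3, EZ, Judy, 147); (7, NULL, NULL, NULL); (8, BQ, NULL, NULL); (8, FL, NULL, NULL); (8, GN, NULL, NULL); (NULL, TH, NULL, NULL); (NULL, NULL, Alice, 288); (NULL, NULL, Heidi, 67); (NULL, NULL, Ken, 162); (NULL, NULL, Tom, 209)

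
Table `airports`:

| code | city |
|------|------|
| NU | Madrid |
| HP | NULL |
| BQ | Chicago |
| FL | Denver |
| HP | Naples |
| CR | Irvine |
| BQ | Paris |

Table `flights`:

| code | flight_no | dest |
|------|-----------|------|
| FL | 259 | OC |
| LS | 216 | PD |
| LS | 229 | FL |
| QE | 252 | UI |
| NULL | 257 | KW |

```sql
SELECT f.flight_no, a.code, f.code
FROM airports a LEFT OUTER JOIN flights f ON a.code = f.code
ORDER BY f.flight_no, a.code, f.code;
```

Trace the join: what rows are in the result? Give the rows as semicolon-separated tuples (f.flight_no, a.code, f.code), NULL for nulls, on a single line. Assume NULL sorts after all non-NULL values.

LEFT JOIN keeps every row from `airports`; unmatched rows get NULL for `flights`'s columns.
Matching on a.code = f.code. A NULL in a compared column never satisfies the condition.
Matched pairs: 1; unmatched a rows kept: 6.

(259, FL, FL); (NULL, BQ, NULL); (NULL, BQ, NULL); (NULL, CR, NULL); (NULL, HP, NULL); (NULL, HP, NULL); (NULL, NU, NULL)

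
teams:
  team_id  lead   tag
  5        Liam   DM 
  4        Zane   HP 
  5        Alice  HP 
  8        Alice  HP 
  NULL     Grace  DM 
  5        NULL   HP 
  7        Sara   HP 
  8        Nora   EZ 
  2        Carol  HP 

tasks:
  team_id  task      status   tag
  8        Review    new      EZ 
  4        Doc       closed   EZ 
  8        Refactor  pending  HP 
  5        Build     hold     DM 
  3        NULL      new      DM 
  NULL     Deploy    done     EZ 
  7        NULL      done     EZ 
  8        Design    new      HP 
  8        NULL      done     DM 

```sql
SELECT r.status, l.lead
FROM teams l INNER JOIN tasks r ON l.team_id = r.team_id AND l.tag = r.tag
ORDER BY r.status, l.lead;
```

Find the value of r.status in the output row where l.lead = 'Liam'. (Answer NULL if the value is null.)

hold

INNER JOIN keeps only pairs where the ON condition holds.
Matching on l.team_id = r.team_id AND l.tag = r.tag. A NULL in a compared column never satisfies the condition.
- l[0] team_id=5, tag=DM → 1 match(es) in r → 1 row(s).
- l[1] team_id=4, tag=HP → no match; dropped.
- l[2] team_id=5, tag=HP → no match; dropped.
- l[3] team_id=8, tag=HP → 2 match(es) in r → 2 row(s).
- l[4] team_id=NULL, tag=DM → no match; dropped.
- l[5] team_id=5, tag=HP → no match; dropped.
- l[6] team_id=7, tag=HP → no match; dropped.
- l[7] team_id=8, tag=EZ → 1 match(es) in r → 1 row(s).
- l[8] team_id=2, tag=HP → no match; dropped.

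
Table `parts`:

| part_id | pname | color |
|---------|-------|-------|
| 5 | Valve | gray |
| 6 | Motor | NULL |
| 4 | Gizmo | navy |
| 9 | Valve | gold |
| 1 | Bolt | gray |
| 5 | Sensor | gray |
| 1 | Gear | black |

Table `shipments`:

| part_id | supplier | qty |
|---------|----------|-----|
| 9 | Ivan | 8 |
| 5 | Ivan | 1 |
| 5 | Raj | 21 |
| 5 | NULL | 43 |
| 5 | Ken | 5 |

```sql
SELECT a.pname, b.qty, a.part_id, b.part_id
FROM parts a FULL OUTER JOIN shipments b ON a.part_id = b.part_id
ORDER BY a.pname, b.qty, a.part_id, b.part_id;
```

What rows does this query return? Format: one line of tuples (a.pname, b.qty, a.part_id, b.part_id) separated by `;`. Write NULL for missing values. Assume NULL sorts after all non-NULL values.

(Bolt, NULL, 1, NULL); (Gear, NULL, 1, NULL); (Gizmo, NULL, 4, NULL); (Motor, NULL, 6, NULL); (Sensor, 1, 5, 5); (Sensor, 5, 5, 5); (Sensor, 21, 5, 5); (Sensor, 43, 5, 5); (Valve, 1, 5, 5); (Valve, 5, 5, 5); (Valve, 8, 9, 9); (Valve, 21, 5, 5); (Valve, 43, 5, 5)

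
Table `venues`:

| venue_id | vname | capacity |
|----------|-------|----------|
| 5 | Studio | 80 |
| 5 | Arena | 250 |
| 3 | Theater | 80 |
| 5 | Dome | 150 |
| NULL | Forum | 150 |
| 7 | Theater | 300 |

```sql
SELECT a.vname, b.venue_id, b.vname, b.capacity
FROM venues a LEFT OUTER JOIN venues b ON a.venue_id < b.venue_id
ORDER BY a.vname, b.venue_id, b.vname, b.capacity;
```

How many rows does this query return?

LEFT JOIN keeps every row from `venues a`; unmatched rows get NULL for `venues b`'s columns.
Matching on a.venue_id < b.venue_id. A NULL in a compared column never satisfies the condition.
- venue_id=5: 1 matching b row(s), so 1 row(s) emitted.
- venue_id=5: 1 matching b row(s), so 1 row(s) emitted.
- venue_id=3: 4 matching b row(s), so 4 row(s) emitted.
- venue_id=5: 1 matching b row(s), so 1 row(s) emitted.
- venue_id=NULL: no b row matches, row kept with b columns NULL.
- venue_id=7: no b row matches, row kept with b columns NULL.
Total: 7 matched + 2 padded = 9 rows.

9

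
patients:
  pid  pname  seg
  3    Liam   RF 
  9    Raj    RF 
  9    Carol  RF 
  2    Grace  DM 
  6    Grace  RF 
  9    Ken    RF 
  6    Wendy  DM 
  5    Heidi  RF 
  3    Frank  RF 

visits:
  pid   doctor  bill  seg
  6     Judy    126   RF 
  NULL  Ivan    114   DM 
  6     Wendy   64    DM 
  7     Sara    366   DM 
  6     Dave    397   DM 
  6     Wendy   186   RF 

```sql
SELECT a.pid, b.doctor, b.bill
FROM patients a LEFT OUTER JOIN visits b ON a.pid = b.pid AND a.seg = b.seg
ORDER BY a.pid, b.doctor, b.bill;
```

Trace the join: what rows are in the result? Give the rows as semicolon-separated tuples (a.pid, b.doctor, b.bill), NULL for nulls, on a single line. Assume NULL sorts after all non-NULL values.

(2, NULL, NULL); (3, NULL, NULL); (3, NULL, NULL); (5, NULL, NULL); (6, Dave, 397); (6, Judy, 126); (6, Wendy, 64); (6, Wendy, 186); (9, NULL, NULL); (9, NULL, NULL); (9, NULL, NULL)

LEFT JOIN keeps every row from `patients`; unmatched rows get NULL for `visits`'s columns.
Matching on a.pid = b.pid AND a.seg = b.seg. A NULL in a compared column never satisfies the condition.
- a row (pid=3, seg=RF): no match → kept, b columns NULL.
- a row (pid=9, seg=RF): no match → kept, b columns NULL.
- a row (pid=9, seg=RF): no match → kept, b columns NULL.
- a row (pid=2, seg=DM): no match → kept, b columns NULL.
- a row (pid=6, seg=RF): matches 2 b row(s) → 2 output row(s).
- a row (pid=9, seg=RF): no match → kept, b columns NULL.
- a row (pid=6, seg=DM): matches 2 b row(s) → 2 output row(s).
- a row (pid=5, seg=RF): no match → kept, b columns NULL.
- a row (pid=3, seg=RF): no match → kept, b columns NULL.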